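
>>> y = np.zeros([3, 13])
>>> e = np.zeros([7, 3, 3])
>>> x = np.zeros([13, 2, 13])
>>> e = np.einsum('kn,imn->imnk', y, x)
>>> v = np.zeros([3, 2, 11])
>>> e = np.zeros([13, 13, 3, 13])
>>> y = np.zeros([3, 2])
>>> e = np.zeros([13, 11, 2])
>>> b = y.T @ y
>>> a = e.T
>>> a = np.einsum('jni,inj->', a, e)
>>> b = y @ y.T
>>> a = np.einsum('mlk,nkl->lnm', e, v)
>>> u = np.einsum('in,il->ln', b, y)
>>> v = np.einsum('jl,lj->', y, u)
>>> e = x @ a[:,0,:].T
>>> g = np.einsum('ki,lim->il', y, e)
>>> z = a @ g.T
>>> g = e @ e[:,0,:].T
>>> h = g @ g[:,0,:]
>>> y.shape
(3, 2)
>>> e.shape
(13, 2, 11)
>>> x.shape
(13, 2, 13)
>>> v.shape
()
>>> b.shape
(3, 3)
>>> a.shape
(11, 3, 13)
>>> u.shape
(2, 3)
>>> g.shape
(13, 2, 13)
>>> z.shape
(11, 3, 2)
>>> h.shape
(13, 2, 13)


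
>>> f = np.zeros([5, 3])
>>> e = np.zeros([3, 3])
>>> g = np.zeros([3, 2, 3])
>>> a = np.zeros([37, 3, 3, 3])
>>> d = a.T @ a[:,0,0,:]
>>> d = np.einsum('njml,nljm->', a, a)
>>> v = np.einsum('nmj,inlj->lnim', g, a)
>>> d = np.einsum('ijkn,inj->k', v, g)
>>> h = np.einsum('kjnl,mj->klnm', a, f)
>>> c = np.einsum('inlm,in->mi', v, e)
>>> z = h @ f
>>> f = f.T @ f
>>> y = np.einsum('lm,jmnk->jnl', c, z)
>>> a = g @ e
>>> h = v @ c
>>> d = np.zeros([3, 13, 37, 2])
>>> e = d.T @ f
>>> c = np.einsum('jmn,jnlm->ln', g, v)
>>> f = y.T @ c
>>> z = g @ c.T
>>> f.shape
(2, 3, 3)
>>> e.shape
(2, 37, 13, 3)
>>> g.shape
(3, 2, 3)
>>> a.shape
(3, 2, 3)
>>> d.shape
(3, 13, 37, 2)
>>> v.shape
(3, 3, 37, 2)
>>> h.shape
(3, 3, 37, 3)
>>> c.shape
(37, 3)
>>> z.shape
(3, 2, 37)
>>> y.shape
(37, 3, 2)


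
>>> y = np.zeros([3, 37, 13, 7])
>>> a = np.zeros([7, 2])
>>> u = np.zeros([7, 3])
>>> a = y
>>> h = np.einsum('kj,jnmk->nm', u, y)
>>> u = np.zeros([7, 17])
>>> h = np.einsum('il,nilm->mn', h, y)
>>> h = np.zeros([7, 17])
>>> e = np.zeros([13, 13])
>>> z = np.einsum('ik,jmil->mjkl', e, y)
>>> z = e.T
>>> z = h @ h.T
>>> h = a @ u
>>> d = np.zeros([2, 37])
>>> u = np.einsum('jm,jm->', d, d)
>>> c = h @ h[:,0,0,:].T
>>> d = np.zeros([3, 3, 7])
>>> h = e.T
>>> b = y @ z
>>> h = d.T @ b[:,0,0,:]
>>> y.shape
(3, 37, 13, 7)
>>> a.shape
(3, 37, 13, 7)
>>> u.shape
()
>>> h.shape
(7, 3, 7)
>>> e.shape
(13, 13)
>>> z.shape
(7, 7)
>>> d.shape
(3, 3, 7)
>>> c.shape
(3, 37, 13, 3)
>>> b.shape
(3, 37, 13, 7)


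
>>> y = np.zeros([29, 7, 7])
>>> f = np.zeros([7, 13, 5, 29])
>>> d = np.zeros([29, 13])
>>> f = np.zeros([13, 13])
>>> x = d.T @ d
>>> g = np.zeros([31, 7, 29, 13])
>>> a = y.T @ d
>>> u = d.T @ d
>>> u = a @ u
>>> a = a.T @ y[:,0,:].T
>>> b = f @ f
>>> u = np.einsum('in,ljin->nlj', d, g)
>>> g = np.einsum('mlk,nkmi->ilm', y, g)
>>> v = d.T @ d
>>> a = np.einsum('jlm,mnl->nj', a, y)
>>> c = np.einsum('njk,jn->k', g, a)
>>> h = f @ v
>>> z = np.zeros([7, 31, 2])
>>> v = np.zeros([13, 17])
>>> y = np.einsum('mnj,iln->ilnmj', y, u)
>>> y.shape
(13, 31, 7, 29, 7)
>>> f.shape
(13, 13)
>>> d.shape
(29, 13)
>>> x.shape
(13, 13)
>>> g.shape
(13, 7, 29)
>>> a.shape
(7, 13)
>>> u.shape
(13, 31, 7)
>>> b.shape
(13, 13)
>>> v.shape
(13, 17)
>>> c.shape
(29,)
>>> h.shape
(13, 13)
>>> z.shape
(7, 31, 2)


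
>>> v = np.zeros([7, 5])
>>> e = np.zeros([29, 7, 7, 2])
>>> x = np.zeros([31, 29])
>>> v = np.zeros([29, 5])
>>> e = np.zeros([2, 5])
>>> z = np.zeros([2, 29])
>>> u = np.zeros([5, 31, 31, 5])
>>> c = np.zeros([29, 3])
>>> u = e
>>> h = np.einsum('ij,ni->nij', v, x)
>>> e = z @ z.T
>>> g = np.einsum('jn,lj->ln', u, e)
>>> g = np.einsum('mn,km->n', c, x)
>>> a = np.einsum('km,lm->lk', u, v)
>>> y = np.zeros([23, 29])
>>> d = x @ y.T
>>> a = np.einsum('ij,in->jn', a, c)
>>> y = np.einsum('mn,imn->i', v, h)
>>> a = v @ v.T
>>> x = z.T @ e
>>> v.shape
(29, 5)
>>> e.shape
(2, 2)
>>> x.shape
(29, 2)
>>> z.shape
(2, 29)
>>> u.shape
(2, 5)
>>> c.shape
(29, 3)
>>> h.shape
(31, 29, 5)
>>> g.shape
(3,)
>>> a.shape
(29, 29)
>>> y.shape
(31,)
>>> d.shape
(31, 23)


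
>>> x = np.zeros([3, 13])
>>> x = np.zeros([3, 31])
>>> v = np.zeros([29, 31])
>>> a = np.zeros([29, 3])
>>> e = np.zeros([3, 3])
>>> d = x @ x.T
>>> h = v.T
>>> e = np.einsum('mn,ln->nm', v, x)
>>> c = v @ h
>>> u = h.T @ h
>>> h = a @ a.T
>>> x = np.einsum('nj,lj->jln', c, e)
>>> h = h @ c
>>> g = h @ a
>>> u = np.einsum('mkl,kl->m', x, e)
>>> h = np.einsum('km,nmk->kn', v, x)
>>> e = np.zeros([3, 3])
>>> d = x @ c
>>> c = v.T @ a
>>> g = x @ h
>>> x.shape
(29, 31, 29)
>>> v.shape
(29, 31)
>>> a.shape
(29, 3)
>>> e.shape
(3, 3)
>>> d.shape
(29, 31, 29)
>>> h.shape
(29, 29)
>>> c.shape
(31, 3)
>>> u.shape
(29,)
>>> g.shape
(29, 31, 29)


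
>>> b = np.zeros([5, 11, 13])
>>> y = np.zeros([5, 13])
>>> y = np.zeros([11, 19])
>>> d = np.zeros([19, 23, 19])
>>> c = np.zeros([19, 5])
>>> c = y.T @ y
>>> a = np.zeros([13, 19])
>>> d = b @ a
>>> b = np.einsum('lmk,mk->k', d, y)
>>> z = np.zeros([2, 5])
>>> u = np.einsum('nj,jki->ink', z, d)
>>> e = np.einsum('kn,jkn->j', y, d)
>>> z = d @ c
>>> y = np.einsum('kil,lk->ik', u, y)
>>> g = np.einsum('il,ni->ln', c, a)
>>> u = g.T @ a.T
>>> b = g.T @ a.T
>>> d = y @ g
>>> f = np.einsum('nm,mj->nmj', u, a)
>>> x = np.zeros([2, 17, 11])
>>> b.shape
(13, 13)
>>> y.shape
(2, 19)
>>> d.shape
(2, 13)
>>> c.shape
(19, 19)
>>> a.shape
(13, 19)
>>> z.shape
(5, 11, 19)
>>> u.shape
(13, 13)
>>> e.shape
(5,)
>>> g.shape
(19, 13)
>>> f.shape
(13, 13, 19)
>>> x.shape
(2, 17, 11)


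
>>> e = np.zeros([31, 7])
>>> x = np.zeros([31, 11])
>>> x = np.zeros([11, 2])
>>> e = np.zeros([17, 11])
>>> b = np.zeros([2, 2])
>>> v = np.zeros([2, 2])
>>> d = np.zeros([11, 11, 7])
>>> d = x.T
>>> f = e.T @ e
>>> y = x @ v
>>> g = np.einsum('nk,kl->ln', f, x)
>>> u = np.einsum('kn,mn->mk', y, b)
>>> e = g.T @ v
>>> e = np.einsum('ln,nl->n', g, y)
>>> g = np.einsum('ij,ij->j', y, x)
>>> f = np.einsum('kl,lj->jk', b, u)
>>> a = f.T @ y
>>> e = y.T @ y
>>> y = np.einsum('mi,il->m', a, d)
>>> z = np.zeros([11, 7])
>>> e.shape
(2, 2)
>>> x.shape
(11, 2)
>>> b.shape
(2, 2)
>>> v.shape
(2, 2)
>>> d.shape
(2, 11)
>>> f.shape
(11, 2)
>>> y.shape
(2,)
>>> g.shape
(2,)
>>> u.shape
(2, 11)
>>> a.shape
(2, 2)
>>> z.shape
(11, 7)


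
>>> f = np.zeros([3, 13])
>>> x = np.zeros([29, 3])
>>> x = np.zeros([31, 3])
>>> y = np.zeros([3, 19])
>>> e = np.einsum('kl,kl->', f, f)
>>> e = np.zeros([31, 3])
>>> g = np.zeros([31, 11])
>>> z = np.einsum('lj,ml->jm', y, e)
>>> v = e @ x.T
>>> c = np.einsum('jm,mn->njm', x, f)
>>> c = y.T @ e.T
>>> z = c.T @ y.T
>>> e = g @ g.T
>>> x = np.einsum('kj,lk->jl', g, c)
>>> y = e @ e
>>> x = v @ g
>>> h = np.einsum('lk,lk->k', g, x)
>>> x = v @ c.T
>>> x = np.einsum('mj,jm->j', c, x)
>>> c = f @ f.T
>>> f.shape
(3, 13)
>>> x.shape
(31,)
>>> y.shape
(31, 31)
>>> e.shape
(31, 31)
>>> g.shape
(31, 11)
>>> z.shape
(31, 3)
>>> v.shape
(31, 31)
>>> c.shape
(3, 3)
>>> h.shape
(11,)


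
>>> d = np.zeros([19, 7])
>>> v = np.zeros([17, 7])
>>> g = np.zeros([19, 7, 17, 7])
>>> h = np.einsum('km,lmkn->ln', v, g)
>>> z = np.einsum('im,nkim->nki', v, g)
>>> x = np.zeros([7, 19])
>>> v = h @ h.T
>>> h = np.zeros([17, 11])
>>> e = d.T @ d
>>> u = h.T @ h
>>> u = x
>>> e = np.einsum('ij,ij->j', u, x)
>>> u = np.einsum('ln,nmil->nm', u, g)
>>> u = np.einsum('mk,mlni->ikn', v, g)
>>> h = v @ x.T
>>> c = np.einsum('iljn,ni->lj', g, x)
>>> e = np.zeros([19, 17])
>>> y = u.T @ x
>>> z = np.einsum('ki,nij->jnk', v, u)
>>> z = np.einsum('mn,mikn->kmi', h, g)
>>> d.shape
(19, 7)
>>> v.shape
(19, 19)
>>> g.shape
(19, 7, 17, 7)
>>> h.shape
(19, 7)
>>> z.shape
(17, 19, 7)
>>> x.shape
(7, 19)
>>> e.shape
(19, 17)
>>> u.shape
(7, 19, 17)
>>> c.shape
(7, 17)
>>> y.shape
(17, 19, 19)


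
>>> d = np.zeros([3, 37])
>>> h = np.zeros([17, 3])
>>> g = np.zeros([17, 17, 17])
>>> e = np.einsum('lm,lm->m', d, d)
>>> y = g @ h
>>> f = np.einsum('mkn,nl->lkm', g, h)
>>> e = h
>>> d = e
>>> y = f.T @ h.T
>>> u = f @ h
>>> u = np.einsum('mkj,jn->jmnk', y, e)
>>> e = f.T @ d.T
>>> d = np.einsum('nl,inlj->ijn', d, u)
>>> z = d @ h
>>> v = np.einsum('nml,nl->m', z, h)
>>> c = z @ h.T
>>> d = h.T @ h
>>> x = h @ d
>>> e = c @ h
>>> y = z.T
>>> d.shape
(3, 3)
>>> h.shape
(17, 3)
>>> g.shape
(17, 17, 17)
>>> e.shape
(17, 17, 3)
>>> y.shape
(3, 17, 17)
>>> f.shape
(3, 17, 17)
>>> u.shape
(17, 17, 3, 17)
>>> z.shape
(17, 17, 3)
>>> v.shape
(17,)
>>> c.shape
(17, 17, 17)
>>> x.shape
(17, 3)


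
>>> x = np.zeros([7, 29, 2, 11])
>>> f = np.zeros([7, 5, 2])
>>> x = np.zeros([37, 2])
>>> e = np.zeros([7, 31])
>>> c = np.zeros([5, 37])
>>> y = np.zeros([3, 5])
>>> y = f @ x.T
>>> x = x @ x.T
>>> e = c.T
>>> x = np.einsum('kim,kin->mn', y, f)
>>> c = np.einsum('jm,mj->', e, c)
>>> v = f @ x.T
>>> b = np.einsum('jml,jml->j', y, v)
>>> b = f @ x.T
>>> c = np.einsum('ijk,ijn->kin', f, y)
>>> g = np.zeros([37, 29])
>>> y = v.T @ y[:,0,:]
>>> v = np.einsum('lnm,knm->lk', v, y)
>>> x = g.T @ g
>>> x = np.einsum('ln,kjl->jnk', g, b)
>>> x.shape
(5, 29, 7)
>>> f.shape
(7, 5, 2)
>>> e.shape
(37, 5)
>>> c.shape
(2, 7, 37)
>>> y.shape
(37, 5, 37)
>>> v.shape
(7, 37)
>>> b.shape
(7, 5, 37)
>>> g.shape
(37, 29)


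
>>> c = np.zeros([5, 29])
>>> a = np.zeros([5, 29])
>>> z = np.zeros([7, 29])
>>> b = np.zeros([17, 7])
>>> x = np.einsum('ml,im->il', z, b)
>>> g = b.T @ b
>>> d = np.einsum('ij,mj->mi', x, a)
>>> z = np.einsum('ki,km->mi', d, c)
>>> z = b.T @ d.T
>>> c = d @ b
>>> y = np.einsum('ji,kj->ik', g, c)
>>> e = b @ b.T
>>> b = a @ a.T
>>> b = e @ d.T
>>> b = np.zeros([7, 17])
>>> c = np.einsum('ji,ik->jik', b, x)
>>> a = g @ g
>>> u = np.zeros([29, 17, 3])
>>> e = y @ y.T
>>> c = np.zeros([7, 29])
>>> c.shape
(7, 29)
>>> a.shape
(7, 7)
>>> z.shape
(7, 5)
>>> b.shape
(7, 17)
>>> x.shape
(17, 29)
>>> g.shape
(7, 7)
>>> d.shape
(5, 17)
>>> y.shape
(7, 5)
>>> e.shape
(7, 7)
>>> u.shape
(29, 17, 3)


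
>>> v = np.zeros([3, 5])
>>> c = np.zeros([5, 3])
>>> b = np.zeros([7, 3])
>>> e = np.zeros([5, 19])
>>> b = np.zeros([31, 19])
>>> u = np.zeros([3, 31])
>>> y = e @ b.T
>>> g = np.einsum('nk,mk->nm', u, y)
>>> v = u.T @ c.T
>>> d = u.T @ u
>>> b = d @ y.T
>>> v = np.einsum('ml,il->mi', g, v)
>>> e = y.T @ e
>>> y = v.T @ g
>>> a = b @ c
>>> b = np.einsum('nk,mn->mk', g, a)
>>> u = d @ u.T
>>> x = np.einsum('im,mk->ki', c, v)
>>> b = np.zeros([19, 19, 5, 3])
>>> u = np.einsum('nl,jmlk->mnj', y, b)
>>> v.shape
(3, 31)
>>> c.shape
(5, 3)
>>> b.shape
(19, 19, 5, 3)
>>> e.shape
(31, 19)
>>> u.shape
(19, 31, 19)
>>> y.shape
(31, 5)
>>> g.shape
(3, 5)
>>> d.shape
(31, 31)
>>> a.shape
(31, 3)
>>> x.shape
(31, 5)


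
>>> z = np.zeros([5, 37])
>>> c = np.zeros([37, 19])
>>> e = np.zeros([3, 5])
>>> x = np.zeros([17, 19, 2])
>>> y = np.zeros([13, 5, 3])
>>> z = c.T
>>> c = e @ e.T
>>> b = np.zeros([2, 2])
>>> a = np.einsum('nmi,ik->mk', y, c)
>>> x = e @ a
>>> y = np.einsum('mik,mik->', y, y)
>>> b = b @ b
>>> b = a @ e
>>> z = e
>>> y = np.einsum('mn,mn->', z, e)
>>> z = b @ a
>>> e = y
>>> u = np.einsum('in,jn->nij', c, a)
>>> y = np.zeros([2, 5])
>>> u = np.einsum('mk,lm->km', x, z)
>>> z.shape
(5, 3)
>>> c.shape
(3, 3)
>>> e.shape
()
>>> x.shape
(3, 3)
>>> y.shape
(2, 5)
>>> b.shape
(5, 5)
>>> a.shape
(5, 3)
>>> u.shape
(3, 3)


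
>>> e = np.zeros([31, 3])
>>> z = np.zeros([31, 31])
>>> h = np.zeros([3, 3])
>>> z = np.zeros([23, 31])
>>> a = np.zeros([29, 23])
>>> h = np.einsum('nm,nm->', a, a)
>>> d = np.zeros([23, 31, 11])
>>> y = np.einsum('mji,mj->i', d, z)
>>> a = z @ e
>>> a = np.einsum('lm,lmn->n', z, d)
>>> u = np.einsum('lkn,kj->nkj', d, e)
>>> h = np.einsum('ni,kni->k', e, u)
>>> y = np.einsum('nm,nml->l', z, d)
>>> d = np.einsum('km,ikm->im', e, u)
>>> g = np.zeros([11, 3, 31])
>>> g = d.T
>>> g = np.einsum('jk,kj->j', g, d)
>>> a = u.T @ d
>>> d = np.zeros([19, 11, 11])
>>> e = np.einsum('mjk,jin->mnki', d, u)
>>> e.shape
(19, 3, 11, 31)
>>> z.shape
(23, 31)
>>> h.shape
(11,)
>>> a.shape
(3, 31, 3)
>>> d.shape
(19, 11, 11)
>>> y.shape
(11,)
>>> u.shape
(11, 31, 3)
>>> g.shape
(3,)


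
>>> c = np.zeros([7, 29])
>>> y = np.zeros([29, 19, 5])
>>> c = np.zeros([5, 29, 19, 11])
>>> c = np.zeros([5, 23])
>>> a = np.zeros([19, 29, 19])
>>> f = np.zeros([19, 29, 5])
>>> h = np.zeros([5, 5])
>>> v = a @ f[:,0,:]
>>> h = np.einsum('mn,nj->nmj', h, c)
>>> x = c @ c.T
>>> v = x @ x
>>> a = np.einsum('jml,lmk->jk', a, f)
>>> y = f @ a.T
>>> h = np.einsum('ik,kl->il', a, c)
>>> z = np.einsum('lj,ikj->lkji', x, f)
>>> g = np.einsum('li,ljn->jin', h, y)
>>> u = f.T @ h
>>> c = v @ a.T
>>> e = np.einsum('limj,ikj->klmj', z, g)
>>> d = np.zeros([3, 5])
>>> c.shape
(5, 19)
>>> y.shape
(19, 29, 19)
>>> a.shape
(19, 5)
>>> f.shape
(19, 29, 5)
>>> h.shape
(19, 23)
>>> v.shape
(5, 5)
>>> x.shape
(5, 5)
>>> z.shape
(5, 29, 5, 19)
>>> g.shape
(29, 23, 19)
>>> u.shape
(5, 29, 23)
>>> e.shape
(23, 5, 5, 19)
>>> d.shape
(3, 5)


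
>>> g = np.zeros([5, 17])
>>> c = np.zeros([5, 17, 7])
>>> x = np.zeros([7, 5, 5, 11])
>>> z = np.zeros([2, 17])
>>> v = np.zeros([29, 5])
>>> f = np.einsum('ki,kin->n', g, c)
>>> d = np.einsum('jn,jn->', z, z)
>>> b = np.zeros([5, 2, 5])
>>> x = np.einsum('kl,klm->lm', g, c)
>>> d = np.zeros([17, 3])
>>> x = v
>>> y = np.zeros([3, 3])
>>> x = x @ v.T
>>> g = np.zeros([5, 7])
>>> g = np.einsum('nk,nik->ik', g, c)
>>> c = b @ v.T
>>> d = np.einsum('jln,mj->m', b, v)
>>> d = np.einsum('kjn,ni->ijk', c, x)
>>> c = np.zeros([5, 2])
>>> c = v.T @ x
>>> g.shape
(17, 7)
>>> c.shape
(5, 29)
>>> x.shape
(29, 29)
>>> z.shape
(2, 17)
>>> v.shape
(29, 5)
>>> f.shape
(7,)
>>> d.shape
(29, 2, 5)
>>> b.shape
(5, 2, 5)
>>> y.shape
(3, 3)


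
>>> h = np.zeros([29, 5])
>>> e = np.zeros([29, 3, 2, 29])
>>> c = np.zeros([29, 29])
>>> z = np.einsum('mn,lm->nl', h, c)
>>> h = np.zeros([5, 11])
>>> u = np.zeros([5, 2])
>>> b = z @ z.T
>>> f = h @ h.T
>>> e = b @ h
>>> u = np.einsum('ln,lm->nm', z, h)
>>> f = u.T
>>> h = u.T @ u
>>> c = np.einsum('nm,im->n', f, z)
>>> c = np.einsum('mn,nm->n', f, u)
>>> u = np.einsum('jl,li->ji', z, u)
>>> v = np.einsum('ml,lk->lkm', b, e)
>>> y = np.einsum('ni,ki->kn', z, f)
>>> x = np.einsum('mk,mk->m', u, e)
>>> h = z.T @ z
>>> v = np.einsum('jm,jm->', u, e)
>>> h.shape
(29, 29)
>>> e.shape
(5, 11)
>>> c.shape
(29,)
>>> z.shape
(5, 29)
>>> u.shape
(5, 11)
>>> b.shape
(5, 5)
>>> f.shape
(11, 29)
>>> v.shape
()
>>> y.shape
(11, 5)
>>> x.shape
(5,)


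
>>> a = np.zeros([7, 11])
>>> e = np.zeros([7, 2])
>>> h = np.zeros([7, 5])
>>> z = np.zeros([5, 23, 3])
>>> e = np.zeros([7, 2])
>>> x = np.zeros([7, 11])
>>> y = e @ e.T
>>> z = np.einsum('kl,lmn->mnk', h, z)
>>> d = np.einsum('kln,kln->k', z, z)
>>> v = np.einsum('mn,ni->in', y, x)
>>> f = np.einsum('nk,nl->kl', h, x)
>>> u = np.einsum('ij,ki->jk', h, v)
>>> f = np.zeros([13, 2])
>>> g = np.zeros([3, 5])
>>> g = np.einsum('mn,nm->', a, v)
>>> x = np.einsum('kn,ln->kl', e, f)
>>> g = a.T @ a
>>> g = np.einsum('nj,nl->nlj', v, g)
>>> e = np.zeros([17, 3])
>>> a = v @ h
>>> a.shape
(11, 5)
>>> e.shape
(17, 3)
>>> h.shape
(7, 5)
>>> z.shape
(23, 3, 7)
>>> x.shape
(7, 13)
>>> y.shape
(7, 7)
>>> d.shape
(23,)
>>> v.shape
(11, 7)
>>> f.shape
(13, 2)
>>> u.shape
(5, 11)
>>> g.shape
(11, 11, 7)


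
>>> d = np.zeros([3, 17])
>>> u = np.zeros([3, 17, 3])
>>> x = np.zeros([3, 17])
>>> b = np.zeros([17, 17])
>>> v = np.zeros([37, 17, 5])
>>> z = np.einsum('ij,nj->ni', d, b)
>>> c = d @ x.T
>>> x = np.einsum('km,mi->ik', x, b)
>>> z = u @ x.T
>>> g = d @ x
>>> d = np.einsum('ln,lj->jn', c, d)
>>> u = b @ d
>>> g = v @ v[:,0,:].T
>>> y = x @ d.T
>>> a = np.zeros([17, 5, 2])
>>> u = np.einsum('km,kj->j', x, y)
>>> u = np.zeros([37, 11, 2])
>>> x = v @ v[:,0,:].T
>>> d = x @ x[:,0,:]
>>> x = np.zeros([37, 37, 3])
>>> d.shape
(37, 17, 37)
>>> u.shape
(37, 11, 2)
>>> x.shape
(37, 37, 3)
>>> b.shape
(17, 17)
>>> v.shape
(37, 17, 5)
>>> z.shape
(3, 17, 17)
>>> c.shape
(3, 3)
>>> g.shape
(37, 17, 37)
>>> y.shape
(17, 17)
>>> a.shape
(17, 5, 2)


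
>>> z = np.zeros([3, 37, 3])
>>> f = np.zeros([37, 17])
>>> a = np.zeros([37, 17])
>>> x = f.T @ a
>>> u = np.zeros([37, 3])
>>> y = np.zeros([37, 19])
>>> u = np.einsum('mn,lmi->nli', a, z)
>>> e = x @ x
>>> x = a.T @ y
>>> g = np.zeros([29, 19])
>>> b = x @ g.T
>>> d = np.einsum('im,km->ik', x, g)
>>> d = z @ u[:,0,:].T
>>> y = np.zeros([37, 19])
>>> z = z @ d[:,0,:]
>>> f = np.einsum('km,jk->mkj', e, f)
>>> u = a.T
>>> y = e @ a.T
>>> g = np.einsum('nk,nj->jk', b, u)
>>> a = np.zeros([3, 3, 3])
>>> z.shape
(3, 37, 17)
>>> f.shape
(17, 17, 37)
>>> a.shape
(3, 3, 3)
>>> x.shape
(17, 19)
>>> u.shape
(17, 37)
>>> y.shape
(17, 37)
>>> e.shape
(17, 17)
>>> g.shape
(37, 29)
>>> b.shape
(17, 29)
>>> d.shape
(3, 37, 17)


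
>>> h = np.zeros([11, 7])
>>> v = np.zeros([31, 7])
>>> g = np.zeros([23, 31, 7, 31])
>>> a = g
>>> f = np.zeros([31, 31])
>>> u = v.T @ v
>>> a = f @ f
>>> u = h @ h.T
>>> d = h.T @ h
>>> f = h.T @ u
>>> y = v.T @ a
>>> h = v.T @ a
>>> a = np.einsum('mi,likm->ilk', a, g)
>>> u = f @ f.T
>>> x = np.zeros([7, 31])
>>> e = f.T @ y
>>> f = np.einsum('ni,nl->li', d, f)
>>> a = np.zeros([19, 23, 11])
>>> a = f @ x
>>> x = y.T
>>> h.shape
(7, 31)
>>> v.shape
(31, 7)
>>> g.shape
(23, 31, 7, 31)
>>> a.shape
(11, 31)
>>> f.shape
(11, 7)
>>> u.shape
(7, 7)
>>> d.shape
(7, 7)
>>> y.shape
(7, 31)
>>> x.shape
(31, 7)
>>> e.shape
(11, 31)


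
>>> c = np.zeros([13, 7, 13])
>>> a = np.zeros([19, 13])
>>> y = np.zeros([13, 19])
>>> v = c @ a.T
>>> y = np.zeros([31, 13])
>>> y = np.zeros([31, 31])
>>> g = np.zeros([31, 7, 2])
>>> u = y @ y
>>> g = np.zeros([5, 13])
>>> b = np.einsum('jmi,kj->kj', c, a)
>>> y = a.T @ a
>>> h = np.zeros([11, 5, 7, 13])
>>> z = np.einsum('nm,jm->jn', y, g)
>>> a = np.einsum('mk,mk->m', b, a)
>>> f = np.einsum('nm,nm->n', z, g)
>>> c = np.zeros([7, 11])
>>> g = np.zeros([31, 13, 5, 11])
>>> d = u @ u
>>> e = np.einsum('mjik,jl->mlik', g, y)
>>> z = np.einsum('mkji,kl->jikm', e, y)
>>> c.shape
(7, 11)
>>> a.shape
(19,)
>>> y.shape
(13, 13)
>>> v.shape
(13, 7, 19)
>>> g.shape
(31, 13, 5, 11)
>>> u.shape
(31, 31)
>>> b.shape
(19, 13)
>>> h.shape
(11, 5, 7, 13)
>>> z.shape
(5, 11, 13, 31)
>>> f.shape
(5,)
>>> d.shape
(31, 31)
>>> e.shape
(31, 13, 5, 11)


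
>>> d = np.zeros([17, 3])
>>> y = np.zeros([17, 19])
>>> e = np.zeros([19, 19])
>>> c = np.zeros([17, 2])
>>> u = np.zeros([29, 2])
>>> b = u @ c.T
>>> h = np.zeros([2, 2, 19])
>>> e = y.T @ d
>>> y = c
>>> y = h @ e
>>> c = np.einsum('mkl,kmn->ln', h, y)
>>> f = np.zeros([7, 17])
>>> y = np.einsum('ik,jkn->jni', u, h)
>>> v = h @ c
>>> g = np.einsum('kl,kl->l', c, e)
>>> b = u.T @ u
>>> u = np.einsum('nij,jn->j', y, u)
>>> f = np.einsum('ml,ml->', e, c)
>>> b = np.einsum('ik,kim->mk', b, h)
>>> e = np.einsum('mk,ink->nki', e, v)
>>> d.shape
(17, 3)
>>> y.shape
(2, 19, 29)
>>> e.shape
(2, 3, 2)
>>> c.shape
(19, 3)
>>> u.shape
(29,)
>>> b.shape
(19, 2)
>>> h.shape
(2, 2, 19)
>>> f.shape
()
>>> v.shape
(2, 2, 3)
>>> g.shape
(3,)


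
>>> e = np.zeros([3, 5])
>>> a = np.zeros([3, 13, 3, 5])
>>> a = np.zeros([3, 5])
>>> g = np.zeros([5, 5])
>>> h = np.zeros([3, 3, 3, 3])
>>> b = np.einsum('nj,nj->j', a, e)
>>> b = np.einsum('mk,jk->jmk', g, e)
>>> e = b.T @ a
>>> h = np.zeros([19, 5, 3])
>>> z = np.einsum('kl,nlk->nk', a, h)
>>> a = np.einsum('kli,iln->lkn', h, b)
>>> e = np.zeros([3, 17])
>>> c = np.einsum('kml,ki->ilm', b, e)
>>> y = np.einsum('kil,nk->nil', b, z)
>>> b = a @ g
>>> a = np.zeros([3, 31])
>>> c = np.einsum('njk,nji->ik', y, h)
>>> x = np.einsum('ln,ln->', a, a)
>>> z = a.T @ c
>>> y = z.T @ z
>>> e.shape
(3, 17)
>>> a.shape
(3, 31)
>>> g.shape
(5, 5)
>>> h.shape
(19, 5, 3)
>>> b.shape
(5, 19, 5)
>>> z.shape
(31, 5)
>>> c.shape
(3, 5)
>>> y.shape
(5, 5)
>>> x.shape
()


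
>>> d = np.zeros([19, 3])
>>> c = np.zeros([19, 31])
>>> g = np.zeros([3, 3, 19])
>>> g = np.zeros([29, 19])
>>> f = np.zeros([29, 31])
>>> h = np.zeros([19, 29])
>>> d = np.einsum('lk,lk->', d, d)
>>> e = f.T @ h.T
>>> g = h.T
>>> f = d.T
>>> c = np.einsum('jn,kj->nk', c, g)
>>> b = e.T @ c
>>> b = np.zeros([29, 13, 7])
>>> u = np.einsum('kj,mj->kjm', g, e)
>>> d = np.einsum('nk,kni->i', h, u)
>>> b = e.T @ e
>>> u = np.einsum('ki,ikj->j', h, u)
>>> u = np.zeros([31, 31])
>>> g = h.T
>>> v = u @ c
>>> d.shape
(31,)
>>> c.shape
(31, 29)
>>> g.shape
(29, 19)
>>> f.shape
()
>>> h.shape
(19, 29)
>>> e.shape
(31, 19)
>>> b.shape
(19, 19)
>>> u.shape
(31, 31)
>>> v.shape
(31, 29)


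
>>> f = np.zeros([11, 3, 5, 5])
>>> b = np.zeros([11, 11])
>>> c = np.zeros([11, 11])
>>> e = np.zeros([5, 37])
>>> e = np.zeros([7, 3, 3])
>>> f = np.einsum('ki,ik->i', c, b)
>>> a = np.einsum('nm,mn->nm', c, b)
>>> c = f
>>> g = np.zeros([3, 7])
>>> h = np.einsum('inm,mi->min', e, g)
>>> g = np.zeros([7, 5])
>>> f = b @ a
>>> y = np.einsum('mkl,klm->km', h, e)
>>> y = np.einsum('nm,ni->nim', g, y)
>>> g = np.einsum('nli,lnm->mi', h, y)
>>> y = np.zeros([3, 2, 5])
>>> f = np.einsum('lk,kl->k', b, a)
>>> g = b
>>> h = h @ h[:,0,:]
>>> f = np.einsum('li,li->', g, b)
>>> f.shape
()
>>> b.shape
(11, 11)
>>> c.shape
(11,)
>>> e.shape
(7, 3, 3)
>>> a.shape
(11, 11)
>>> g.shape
(11, 11)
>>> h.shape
(3, 7, 3)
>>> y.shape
(3, 2, 5)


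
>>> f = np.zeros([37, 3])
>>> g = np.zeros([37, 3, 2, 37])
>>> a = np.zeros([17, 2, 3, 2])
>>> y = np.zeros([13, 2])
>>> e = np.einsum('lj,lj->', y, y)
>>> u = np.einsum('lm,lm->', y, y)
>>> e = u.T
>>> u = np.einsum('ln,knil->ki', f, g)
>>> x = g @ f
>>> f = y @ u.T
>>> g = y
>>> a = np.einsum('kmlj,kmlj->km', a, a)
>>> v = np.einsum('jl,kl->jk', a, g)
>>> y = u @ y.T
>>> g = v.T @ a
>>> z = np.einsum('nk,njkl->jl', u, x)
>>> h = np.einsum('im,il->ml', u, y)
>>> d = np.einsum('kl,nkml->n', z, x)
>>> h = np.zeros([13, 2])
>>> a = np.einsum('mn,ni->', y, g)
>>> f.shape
(13, 37)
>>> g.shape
(13, 2)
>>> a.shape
()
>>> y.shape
(37, 13)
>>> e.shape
()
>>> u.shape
(37, 2)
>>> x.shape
(37, 3, 2, 3)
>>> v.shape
(17, 13)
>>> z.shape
(3, 3)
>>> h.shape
(13, 2)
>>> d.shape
(37,)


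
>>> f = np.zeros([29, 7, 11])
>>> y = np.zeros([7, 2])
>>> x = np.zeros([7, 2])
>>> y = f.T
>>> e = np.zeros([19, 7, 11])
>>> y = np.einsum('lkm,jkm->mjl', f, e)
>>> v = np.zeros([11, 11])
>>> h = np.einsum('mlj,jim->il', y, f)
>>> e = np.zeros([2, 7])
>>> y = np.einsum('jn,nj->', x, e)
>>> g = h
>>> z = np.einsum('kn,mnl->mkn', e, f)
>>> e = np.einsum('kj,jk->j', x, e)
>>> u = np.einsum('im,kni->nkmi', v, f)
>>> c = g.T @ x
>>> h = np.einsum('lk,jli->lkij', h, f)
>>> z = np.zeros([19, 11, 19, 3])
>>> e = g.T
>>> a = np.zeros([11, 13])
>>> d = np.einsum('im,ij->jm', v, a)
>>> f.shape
(29, 7, 11)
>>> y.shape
()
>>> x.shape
(7, 2)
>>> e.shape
(19, 7)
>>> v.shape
(11, 11)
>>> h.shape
(7, 19, 11, 29)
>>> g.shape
(7, 19)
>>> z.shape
(19, 11, 19, 3)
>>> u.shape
(7, 29, 11, 11)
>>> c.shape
(19, 2)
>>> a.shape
(11, 13)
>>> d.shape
(13, 11)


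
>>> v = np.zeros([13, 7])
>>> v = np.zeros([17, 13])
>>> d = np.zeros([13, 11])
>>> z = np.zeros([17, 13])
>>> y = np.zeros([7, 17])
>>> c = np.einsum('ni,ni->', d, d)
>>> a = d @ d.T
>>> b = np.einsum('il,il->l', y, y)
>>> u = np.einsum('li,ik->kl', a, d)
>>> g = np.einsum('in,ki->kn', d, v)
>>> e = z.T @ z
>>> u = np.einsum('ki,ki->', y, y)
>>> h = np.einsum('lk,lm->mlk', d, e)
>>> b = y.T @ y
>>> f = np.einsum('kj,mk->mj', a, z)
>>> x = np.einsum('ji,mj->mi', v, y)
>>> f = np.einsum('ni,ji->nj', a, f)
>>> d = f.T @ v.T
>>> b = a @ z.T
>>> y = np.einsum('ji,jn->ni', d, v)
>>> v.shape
(17, 13)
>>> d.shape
(17, 17)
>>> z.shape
(17, 13)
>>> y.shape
(13, 17)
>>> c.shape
()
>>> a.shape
(13, 13)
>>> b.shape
(13, 17)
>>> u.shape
()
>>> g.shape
(17, 11)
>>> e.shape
(13, 13)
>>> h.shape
(13, 13, 11)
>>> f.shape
(13, 17)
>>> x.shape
(7, 13)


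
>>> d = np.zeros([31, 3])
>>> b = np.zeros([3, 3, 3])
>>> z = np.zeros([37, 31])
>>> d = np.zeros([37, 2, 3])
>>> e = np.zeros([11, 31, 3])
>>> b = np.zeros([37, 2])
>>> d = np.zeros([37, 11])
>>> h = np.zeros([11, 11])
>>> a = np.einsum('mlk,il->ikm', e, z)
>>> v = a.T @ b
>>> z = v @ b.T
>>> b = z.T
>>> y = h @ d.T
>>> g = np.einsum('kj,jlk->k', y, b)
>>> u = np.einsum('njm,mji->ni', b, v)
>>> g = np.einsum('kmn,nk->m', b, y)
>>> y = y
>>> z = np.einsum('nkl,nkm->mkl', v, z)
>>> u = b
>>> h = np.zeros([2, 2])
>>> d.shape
(37, 11)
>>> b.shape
(37, 3, 11)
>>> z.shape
(37, 3, 2)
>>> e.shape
(11, 31, 3)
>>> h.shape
(2, 2)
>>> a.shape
(37, 3, 11)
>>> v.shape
(11, 3, 2)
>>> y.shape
(11, 37)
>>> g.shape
(3,)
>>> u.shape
(37, 3, 11)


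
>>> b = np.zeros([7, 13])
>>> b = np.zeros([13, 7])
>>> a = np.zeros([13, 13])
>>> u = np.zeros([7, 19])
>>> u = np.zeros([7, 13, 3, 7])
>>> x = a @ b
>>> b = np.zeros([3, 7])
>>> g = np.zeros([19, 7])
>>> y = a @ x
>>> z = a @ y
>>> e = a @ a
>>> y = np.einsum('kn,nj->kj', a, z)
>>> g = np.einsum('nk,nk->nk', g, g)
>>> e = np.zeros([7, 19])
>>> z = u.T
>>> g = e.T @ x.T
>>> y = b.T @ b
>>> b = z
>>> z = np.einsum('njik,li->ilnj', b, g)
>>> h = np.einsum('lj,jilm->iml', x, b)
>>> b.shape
(7, 3, 13, 7)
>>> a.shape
(13, 13)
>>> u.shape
(7, 13, 3, 7)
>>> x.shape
(13, 7)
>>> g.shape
(19, 13)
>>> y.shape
(7, 7)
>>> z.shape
(13, 19, 7, 3)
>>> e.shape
(7, 19)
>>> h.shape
(3, 7, 13)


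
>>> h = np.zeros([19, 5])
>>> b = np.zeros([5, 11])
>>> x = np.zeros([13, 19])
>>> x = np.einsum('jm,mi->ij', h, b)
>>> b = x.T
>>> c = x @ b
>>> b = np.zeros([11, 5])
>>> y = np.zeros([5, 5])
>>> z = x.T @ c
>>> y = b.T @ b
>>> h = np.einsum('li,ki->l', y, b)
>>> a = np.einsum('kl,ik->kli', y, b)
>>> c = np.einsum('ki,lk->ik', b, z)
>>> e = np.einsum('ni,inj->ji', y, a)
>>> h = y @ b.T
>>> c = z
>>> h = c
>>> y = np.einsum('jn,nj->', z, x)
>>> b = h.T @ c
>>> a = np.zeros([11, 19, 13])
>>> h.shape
(19, 11)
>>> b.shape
(11, 11)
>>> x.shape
(11, 19)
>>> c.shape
(19, 11)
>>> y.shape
()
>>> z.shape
(19, 11)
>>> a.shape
(11, 19, 13)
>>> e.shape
(11, 5)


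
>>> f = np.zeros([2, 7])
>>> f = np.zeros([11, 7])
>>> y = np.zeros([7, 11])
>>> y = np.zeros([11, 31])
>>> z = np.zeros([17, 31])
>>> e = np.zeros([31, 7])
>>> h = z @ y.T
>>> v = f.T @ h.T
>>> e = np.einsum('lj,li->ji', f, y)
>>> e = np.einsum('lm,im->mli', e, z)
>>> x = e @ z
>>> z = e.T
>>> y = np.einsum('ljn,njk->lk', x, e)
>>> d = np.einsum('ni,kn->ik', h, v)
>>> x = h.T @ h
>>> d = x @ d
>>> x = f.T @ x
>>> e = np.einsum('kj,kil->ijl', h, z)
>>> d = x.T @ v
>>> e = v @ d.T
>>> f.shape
(11, 7)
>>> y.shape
(31, 17)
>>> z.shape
(17, 7, 31)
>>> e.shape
(7, 11)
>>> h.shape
(17, 11)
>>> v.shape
(7, 17)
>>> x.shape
(7, 11)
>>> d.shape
(11, 17)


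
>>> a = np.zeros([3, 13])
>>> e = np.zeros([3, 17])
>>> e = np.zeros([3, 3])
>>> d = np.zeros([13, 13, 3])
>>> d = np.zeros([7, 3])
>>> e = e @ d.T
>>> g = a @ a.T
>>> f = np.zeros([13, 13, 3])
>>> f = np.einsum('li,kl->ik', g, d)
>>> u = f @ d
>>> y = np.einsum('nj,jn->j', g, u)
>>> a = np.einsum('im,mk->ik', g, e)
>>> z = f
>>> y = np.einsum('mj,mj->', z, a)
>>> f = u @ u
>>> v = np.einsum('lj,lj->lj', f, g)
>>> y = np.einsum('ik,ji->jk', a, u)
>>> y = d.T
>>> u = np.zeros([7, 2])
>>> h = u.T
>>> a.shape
(3, 7)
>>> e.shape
(3, 7)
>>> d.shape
(7, 3)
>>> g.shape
(3, 3)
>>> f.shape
(3, 3)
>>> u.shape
(7, 2)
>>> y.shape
(3, 7)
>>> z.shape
(3, 7)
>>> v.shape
(3, 3)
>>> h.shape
(2, 7)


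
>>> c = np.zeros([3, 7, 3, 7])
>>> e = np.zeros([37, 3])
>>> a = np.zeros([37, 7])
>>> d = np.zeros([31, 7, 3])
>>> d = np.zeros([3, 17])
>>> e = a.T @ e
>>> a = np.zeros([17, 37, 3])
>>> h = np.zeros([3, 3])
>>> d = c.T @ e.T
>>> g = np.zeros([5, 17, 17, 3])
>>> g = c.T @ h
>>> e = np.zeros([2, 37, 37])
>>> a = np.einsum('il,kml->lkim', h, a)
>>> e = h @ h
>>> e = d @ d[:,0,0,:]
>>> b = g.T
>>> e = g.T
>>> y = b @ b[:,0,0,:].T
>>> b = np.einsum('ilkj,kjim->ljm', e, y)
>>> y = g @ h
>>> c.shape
(3, 7, 3, 7)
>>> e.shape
(3, 7, 3, 7)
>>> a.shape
(3, 17, 3, 37)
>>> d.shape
(7, 3, 7, 7)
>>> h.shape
(3, 3)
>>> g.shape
(7, 3, 7, 3)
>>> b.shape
(7, 7, 3)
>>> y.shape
(7, 3, 7, 3)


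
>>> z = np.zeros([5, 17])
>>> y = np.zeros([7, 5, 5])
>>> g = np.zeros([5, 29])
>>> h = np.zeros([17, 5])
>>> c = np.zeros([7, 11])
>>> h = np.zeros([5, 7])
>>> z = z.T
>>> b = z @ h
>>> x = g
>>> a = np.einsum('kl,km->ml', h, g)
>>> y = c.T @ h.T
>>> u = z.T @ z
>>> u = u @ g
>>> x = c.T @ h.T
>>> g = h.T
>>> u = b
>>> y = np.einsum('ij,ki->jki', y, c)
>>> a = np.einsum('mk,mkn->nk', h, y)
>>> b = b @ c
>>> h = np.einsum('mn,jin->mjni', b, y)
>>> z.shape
(17, 5)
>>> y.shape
(5, 7, 11)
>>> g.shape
(7, 5)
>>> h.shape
(17, 5, 11, 7)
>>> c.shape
(7, 11)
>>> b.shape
(17, 11)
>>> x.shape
(11, 5)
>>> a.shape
(11, 7)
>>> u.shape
(17, 7)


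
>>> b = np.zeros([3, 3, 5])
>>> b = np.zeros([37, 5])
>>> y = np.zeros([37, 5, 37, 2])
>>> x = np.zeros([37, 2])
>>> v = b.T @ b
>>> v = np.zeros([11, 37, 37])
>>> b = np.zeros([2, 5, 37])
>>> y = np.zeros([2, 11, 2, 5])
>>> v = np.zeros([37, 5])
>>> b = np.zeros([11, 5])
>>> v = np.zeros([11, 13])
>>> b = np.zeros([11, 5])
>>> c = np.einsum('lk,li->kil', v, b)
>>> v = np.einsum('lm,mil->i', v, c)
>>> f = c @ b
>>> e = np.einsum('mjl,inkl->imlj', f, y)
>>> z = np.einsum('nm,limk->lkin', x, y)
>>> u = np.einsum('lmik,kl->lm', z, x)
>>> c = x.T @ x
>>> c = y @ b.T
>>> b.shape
(11, 5)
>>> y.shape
(2, 11, 2, 5)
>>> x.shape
(37, 2)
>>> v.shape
(5,)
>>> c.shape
(2, 11, 2, 11)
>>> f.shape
(13, 5, 5)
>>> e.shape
(2, 13, 5, 5)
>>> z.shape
(2, 5, 11, 37)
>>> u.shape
(2, 5)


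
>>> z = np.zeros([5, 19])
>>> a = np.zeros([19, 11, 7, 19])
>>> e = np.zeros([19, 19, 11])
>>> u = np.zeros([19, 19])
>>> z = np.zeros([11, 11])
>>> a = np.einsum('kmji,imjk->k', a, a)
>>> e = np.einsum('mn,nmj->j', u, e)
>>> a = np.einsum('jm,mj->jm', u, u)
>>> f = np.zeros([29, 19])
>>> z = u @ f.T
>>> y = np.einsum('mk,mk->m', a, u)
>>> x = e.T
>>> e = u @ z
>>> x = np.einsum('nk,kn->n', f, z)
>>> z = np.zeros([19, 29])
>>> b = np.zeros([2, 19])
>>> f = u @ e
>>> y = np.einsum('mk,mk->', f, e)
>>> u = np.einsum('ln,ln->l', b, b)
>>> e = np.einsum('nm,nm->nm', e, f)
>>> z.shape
(19, 29)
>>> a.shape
(19, 19)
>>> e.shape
(19, 29)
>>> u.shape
(2,)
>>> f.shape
(19, 29)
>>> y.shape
()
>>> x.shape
(29,)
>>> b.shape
(2, 19)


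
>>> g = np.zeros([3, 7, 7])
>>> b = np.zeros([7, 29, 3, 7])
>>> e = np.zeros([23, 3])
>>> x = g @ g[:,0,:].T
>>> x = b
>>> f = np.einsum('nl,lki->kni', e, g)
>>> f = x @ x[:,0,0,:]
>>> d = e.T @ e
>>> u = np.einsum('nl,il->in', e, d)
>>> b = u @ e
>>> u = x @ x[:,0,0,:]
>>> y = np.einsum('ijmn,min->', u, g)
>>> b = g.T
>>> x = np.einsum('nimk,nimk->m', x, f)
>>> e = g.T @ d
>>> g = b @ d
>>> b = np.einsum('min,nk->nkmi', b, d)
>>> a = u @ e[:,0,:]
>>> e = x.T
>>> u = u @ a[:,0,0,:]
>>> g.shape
(7, 7, 3)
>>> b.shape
(3, 3, 7, 7)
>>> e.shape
(3,)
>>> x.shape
(3,)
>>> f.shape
(7, 29, 3, 7)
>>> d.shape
(3, 3)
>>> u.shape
(7, 29, 3, 3)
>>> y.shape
()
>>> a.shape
(7, 29, 3, 3)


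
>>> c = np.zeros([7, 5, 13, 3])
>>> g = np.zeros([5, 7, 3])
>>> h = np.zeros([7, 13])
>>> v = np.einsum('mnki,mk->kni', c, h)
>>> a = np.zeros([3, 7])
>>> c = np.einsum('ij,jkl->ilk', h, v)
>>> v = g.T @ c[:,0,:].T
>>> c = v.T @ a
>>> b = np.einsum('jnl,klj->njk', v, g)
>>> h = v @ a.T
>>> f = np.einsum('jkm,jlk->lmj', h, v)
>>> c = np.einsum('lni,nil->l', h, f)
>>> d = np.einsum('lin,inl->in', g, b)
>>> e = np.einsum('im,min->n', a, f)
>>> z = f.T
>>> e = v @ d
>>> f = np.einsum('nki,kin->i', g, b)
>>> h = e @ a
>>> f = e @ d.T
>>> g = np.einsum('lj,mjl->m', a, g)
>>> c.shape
(3,)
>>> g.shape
(5,)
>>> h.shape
(3, 7, 7)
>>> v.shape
(3, 7, 7)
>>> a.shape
(3, 7)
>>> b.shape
(7, 3, 5)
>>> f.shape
(3, 7, 7)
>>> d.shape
(7, 3)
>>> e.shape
(3, 7, 3)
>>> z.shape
(3, 3, 7)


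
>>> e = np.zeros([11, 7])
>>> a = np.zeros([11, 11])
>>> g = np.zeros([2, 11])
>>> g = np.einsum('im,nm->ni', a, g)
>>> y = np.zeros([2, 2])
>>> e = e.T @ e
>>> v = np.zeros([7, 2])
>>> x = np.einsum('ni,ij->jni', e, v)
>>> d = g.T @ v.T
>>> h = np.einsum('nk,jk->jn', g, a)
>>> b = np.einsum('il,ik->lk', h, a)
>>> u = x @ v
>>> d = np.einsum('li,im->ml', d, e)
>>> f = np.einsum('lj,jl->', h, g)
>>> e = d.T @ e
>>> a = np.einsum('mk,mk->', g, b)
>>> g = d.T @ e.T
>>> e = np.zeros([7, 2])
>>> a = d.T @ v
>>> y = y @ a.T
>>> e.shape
(7, 2)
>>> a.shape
(11, 2)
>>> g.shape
(11, 11)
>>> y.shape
(2, 11)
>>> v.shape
(7, 2)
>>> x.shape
(2, 7, 7)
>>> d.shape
(7, 11)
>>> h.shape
(11, 2)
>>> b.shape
(2, 11)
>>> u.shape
(2, 7, 2)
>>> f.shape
()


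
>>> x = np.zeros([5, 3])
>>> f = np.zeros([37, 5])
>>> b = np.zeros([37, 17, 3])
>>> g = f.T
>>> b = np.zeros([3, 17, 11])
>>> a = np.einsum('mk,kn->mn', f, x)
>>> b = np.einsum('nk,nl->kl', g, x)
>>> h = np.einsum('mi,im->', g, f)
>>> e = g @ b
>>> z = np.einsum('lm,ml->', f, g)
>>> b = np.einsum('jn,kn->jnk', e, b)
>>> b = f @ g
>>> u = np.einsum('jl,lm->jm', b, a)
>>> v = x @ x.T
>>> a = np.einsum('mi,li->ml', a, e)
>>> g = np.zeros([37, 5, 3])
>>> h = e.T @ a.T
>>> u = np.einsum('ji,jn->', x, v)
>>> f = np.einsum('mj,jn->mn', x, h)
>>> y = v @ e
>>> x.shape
(5, 3)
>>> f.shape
(5, 37)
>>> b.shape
(37, 37)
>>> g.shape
(37, 5, 3)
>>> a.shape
(37, 5)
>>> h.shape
(3, 37)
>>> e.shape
(5, 3)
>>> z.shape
()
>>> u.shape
()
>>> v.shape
(5, 5)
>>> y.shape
(5, 3)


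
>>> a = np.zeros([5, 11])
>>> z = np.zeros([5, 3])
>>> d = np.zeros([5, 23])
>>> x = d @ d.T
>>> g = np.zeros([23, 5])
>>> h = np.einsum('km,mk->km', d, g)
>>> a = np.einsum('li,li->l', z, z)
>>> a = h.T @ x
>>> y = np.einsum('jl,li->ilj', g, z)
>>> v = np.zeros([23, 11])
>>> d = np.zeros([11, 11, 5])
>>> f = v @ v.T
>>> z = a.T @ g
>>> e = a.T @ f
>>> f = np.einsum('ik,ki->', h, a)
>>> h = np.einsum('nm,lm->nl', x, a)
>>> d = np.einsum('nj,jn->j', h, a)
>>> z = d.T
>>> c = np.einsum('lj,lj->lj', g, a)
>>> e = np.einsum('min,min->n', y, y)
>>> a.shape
(23, 5)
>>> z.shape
(23,)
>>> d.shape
(23,)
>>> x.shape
(5, 5)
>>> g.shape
(23, 5)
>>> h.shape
(5, 23)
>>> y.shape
(3, 5, 23)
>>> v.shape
(23, 11)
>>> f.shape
()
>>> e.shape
(23,)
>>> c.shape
(23, 5)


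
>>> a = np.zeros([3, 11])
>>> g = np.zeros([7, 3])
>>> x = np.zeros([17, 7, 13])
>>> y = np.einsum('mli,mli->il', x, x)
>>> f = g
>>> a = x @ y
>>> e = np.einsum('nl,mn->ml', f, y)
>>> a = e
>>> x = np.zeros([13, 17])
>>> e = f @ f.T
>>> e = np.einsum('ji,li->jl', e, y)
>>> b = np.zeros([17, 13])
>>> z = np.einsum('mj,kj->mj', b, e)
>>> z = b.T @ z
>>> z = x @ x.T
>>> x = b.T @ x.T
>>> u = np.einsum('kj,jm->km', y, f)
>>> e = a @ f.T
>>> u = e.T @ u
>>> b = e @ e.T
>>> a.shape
(13, 3)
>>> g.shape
(7, 3)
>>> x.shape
(13, 13)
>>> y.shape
(13, 7)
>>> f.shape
(7, 3)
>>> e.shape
(13, 7)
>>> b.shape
(13, 13)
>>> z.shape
(13, 13)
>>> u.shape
(7, 3)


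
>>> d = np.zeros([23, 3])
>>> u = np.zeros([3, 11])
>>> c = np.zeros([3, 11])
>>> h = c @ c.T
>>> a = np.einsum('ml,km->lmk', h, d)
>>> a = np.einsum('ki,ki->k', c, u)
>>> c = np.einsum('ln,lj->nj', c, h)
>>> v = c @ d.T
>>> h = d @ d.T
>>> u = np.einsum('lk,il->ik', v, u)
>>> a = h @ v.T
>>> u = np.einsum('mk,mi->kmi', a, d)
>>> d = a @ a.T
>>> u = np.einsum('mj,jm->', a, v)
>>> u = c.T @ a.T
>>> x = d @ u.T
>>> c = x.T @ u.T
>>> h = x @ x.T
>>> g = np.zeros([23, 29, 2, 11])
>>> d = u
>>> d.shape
(3, 23)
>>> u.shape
(3, 23)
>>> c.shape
(3, 3)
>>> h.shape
(23, 23)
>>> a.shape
(23, 11)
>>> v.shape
(11, 23)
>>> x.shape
(23, 3)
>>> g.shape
(23, 29, 2, 11)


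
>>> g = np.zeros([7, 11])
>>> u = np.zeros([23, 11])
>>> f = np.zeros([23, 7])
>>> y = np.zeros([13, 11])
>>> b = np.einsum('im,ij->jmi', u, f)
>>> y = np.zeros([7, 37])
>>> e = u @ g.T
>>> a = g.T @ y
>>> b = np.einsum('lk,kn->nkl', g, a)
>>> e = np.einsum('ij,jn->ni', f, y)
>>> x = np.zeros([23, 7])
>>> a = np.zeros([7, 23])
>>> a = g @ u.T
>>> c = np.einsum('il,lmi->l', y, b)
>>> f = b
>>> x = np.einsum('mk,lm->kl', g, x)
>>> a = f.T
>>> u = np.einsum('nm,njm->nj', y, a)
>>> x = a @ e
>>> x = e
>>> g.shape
(7, 11)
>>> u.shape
(7, 11)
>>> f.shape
(37, 11, 7)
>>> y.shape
(7, 37)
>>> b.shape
(37, 11, 7)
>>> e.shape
(37, 23)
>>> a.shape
(7, 11, 37)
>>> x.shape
(37, 23)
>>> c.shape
(37,)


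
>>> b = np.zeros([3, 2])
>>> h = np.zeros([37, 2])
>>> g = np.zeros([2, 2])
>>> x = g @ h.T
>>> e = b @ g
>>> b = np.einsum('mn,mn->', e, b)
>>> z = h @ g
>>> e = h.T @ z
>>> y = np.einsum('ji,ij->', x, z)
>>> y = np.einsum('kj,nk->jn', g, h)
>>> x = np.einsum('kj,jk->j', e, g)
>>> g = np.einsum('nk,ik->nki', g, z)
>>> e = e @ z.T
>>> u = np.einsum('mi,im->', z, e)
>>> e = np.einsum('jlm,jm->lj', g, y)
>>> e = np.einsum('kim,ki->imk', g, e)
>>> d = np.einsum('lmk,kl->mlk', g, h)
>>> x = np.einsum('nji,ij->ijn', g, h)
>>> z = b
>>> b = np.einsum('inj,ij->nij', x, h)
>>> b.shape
(2, 37, 2)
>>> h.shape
(37, 2)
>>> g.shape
(2, 2, 37)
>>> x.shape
(37, 2, 2)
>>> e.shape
(2, 37, 2)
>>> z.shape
()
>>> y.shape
(2, 37)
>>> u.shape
()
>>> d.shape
(2, 2, 37)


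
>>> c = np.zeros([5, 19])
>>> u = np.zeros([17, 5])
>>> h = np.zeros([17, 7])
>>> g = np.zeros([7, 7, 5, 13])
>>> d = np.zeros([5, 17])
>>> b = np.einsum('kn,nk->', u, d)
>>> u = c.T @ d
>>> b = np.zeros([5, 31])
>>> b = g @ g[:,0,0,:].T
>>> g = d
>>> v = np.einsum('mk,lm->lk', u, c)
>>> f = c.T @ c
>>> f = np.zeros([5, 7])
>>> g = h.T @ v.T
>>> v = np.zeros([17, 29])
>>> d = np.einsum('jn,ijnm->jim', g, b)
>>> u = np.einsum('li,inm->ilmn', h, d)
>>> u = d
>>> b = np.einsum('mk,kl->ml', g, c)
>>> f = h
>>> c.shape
(5, 19)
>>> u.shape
(7, 7, 7)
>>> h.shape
(17, 7)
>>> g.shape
(7, 5)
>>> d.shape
(7, 7, 7)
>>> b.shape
(7, 19)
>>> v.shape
(17, 29)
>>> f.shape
(17, 7)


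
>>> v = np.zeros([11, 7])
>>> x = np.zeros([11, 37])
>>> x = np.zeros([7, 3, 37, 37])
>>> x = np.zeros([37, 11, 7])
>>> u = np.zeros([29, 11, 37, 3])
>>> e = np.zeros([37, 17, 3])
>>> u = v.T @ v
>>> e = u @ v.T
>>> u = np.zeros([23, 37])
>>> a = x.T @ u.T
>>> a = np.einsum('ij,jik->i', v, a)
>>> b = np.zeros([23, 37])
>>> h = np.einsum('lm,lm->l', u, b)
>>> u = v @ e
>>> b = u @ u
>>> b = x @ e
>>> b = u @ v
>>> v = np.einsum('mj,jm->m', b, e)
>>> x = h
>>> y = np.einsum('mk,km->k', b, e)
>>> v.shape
(11,)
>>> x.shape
(23,)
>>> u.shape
(11, 11)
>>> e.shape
(7, 11)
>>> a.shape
(11,)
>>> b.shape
(11, 7)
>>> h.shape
(23,)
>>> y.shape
(7,)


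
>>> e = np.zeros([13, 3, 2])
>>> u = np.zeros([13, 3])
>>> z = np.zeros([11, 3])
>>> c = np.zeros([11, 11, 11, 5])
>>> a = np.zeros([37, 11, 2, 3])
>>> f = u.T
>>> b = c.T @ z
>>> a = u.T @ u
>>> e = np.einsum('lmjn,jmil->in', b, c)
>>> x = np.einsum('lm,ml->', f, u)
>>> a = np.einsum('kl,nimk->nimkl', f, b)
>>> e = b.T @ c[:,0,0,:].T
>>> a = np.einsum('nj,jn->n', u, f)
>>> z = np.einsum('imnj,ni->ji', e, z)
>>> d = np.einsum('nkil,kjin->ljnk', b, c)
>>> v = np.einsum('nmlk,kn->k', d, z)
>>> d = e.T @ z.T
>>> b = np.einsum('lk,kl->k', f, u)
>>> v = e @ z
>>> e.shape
(3, 11, 11, 11)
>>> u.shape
(13, 3)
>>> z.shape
(11, 3)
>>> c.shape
(11, 11, 11, 5)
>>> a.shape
(13,)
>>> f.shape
(3, 13)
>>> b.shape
(13,)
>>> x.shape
()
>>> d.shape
(11, 11, 11, 11)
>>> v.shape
(3, 11, 11, 3)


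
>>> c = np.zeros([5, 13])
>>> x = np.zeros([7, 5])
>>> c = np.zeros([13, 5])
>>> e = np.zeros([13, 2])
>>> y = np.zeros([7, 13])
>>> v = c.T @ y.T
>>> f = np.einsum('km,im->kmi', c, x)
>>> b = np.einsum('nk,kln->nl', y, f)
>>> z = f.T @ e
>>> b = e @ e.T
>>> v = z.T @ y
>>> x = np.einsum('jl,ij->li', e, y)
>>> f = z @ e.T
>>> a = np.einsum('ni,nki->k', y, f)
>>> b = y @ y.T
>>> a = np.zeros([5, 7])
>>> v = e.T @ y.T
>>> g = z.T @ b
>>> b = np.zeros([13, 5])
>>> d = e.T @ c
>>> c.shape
(13, 5)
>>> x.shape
(2, 7)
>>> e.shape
(13, 2)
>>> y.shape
(7, 13)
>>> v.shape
(2, 7)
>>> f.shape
(7, 5, 13)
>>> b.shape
(13, 5)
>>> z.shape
(7, 5, 2)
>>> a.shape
(5, 7)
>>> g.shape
(2, 5, 7)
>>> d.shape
(2, 5)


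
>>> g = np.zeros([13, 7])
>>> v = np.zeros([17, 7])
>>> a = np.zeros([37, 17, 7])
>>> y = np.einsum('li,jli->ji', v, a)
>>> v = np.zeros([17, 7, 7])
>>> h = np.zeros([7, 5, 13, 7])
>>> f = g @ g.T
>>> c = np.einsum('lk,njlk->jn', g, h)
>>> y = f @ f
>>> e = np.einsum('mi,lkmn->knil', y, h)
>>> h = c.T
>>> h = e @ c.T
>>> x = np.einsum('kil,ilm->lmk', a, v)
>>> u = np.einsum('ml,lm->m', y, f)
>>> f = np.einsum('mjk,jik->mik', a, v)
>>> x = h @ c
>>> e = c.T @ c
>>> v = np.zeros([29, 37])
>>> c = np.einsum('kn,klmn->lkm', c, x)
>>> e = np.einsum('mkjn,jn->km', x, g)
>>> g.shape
(13, 7)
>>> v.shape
(29, 37)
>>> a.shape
(37, 17, 7)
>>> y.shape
(13, 13)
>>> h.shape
(5, 7, 13, 5)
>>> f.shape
(37, 7, 7)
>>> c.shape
(7, 5, 13)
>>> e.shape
(7, 5)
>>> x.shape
(5, 7, 13, 7)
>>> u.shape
(13,)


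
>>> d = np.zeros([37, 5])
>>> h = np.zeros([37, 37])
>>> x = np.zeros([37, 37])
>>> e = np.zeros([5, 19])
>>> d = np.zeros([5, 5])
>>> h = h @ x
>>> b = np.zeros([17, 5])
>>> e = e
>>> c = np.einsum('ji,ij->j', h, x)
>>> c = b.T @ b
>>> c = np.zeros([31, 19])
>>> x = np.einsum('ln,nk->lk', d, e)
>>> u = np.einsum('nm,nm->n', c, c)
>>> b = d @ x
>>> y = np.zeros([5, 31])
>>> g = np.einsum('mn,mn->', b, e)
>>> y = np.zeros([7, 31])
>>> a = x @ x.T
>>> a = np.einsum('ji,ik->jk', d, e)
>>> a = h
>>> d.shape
(5, 5)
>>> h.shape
(37, 37)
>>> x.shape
(5, 19)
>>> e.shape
(5, 19)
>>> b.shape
(5, 19)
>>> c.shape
(31, 19)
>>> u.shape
(31,)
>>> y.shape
(7, 31)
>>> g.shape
()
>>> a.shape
(37, 37)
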